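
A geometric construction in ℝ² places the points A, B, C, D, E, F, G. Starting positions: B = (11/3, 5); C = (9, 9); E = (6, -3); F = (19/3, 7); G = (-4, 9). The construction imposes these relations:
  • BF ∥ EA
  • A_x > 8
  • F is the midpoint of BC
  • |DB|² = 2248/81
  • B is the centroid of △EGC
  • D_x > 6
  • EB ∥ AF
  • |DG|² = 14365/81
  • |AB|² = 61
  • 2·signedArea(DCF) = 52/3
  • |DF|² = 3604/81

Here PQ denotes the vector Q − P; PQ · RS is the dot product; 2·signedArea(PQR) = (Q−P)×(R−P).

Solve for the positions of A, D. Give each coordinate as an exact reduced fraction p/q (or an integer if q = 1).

1. A_x = 26/3  [EB ∥ AF ∩ BF ∥ EA]
2. A_y = -1  [EB ∥ AF ∩ BF ∥ EA]
   → A = (26/3, -1)
3. D_x = 55/9  [line 2·x + -8/3·y + -34/3 = 0 ∩ |DG|² = 14365/81]
4. D_y = 1/3  [line 2·x + -8/3·y + -34/3 = 0 ∩ |DG|² = 14365/81]
   → D = (55/9, 1/3)

A = (26/3, -1)
D = (55/9, 1/3)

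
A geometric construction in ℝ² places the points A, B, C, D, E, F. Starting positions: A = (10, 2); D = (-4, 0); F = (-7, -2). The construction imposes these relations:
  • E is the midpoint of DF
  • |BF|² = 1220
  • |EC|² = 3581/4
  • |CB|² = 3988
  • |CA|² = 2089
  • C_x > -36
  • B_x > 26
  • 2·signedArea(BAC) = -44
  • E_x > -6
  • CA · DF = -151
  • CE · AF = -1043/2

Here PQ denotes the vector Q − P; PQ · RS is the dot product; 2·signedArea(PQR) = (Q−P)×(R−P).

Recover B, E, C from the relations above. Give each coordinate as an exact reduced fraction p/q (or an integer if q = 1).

B = (27, 6)
C = (-35, -6)
E = (-11/2, -1)

1. E_x = -11/2  [E is the midpoint of DF]
2. E_y = -1  [E is the midpoint of DF]
   → E = (-11/2, -1)
3. C_x = -35  [CA · DF = -151 ∩ CE · AF = -1043/2]
4. C_y = -6  [CA · DF = -151 ∩ CE · AF = -1043/2]
   → C = (-35, -6)
5. B_x = 27  [line 8·x + -45·y + 54 = 0 ∩ |BF|² = 1220]
6. B_y = 6  [line 8·x + -45·y + 54 = 0 ∩ |BF|² = 1220]
   → B = (27, 6)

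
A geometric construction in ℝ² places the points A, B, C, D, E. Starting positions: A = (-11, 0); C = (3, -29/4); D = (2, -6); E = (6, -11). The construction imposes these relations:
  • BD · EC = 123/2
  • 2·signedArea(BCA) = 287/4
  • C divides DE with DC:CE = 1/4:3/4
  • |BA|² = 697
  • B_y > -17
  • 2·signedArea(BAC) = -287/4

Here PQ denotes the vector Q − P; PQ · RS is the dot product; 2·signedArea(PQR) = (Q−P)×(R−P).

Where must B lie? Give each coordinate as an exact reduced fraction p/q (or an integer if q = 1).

1. B_x = 10  [2·signedArea(BAC) = -287/4 ∩ BD · EC = 123/2]
2. B_y = -16  [2·signedArea(BAC) = -287/4 ∩ BD · EC = 123/2]
   → B = (10, -16)

B = (10, -16)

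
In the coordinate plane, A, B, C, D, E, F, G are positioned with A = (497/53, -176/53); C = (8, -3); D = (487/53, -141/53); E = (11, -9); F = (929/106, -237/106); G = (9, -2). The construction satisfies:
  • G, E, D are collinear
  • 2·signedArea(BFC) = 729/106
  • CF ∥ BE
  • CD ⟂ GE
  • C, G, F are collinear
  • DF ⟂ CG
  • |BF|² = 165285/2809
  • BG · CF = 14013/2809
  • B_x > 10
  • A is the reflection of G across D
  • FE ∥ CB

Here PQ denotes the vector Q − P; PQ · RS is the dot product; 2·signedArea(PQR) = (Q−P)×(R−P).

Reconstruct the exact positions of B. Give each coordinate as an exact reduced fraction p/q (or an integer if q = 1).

B = (1085/106, -1035/106)

1. B_x = 1085/106  [CF ∥ BE ∩ FE ∥ CB]
2. B_y = -1035/106  [CF ∥ BE ∩ FE ∥ CB]
   → B = (1085/106, -1035/106)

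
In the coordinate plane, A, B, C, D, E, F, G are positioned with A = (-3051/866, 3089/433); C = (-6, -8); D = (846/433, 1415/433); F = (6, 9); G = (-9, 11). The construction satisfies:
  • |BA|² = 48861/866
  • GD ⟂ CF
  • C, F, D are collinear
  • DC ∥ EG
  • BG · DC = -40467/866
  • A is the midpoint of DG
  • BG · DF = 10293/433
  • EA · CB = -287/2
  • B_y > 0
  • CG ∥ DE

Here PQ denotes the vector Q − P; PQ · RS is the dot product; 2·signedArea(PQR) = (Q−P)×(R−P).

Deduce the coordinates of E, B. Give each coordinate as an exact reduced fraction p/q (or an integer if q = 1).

B = (0, 1/2)
E = (-453/433, 9642/433)

1. E_x = -453/433  [DC ∥ EG ∩ CG ∥ DE]
2. E_y = 9642/433  [DC ∥ EG ∩ CG ∥ DE]
   → E = (-453/433, 9642/433)
3. B_x = 0  [BG · DF = 10293/433 ∩ EA · CB = -287/2]
4. B_y = 1/2  [BG · DF = 10293/433 ∩ EA · CB = -287/2]
   → B = (0, 1/2)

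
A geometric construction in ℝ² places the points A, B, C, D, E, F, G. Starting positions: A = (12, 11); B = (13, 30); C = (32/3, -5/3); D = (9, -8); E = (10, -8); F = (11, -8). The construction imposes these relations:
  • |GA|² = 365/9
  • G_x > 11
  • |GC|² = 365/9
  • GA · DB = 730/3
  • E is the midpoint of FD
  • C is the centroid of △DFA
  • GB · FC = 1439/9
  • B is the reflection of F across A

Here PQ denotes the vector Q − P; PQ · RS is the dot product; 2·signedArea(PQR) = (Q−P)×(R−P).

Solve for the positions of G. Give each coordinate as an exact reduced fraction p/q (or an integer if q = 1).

1. G_x = 34/3  [GA · DB = 730/3 ∩ GB · FC = 1439/9]
2. G_y = 14/3  [GA · DB = 730/3 ∩ GB · FC = 1439/9]
   → G = (34/3, 14/3)

G = (34/3, 14/3)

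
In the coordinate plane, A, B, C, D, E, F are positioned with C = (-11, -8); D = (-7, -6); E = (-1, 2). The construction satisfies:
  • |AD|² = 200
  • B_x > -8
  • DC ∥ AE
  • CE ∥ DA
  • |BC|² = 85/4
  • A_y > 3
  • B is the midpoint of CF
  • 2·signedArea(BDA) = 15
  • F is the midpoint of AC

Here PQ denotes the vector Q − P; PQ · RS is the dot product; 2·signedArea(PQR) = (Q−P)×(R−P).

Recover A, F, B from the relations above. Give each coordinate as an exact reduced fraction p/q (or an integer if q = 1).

1. A_x = 3  [DC ∥ AE ∩ CE ∥ DA]
2. A_y = 4  [DC ∥ AE ∩ CE ∥ DA]
   → A = (3, 4)
3. F_x = -4  [F is the midpoint of AC]
4. F_y = -2  [F is the midpoint of AC]
   → F = (-4, -2)
5. B_x = -15/2  [B is the midpoint of CF]
6. B_y = -5  [B is the midpoint of CF]
   → B = (-15/2, -5)

A = (3, 4)
B = (-15/2, -5)
F = (-4, -2)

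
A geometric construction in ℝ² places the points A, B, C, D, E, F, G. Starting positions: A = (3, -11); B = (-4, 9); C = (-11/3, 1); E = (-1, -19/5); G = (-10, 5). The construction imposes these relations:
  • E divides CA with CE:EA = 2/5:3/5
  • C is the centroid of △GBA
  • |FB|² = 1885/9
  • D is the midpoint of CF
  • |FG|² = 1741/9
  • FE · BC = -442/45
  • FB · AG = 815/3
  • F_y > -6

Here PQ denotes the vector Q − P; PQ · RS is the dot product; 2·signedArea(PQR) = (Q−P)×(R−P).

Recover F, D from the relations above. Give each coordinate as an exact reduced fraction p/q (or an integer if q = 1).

D = (-2, -2)
F = (-1/3, -5)

1. F_x = -1/3  [FB · AG = 815/3 ∩ FE · BC = -442/45]
2. F_y = -5  [FB · AG = 815/3 ∩ FE · BC = -442/45]
   → F = (-1/3, -5)
3. D_x = -2  [D is the midpoint of CF]
4. D_y = -2  [D is the midpoint of CF]
   → D = (-2, -2)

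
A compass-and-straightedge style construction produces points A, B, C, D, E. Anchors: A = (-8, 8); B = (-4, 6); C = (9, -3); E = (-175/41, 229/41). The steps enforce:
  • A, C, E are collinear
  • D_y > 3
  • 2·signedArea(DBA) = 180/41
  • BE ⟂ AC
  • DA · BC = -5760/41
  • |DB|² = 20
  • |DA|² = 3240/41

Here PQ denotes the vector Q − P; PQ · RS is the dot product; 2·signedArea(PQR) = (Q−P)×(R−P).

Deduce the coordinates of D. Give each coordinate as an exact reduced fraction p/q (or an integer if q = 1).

1. D_x = -22/41  [DA · BC = -5760/41 ∩ 2·signedArea(DBA) = 180/41]
2. D_y = 130/41  [DA · BC = -5760/41 ∩ 2·signedArea(DBA) = 180/41]
   → D = (-22/41, 130/41)

D = (-22/41, 130/41)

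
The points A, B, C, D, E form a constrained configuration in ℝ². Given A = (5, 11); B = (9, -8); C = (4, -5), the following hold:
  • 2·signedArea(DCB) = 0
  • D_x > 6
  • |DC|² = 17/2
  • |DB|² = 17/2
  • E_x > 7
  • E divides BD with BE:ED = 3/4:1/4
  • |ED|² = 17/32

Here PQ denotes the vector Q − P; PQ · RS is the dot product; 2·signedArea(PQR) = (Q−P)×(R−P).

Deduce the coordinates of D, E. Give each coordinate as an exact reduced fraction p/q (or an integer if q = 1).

D = (13/2, -13/2)
E = (57/8, -55/8)

1. D_x = 13/2  [line 3·x + 5·y + 13 = 0 ∩ |DC|² = 17/2]
2. D_y = -13/2  [line 3·x + 5·y + 13 = 0 ∩ |DC|² = 17/2]
   → D = (13/2, -13/2)
3. E_x = 57/8  [E divides BD with BE:ED = 3/4:1/4]
4. E_y = -55/8  [E divides BD with BE:ED = 3/4:1/4]
   → E = (57/8, -55/8)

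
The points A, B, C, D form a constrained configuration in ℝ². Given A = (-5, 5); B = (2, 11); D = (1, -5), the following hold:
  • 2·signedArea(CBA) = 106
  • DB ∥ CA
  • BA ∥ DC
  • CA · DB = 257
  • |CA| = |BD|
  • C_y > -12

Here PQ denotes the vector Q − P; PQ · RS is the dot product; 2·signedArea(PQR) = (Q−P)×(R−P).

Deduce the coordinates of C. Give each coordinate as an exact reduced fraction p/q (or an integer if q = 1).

C = (-6, -11)

1. C_x = -6  [DB ∥ CA ∩ BA ∥ DC]
2. C_y = -11  [DB ∥ CA ∩ BA ∥ DC]
   → C = (-6, -11)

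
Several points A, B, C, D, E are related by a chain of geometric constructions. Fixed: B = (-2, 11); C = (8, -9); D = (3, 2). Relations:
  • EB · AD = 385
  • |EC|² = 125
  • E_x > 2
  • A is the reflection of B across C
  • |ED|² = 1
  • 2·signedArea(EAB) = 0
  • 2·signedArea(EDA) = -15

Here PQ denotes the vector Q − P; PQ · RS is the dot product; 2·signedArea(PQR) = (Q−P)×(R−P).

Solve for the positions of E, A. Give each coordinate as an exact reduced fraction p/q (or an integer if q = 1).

1. A_x = 18  [A is the reflection of B across C]
2. A_y = -29  [A is the reflection of B across C]
   → A = (18, -29)
3. E_x = 3  [2·signedArea(EAB) = 0 ∩ EB · AD = 385]
4. E_y = 1  [2·signedArea(EAB) = 0 ∩ EB · AD = 385]
   → E = (3, 1)

A = (18, -29)
E = (3, 1)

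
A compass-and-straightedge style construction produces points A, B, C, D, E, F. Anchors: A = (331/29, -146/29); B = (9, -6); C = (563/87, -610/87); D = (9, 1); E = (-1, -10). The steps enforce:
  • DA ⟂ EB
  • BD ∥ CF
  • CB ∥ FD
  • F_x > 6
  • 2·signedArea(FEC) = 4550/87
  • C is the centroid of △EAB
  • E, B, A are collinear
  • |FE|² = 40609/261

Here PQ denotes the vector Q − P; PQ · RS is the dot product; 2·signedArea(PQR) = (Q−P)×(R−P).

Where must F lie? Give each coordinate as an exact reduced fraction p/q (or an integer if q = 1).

F = (563/87, -1/87)

1. F_x = 563/87  [CB ∥ FD ∩ BD ∥ CF]
2. F_y = -1/87  [CB ∥ FD ∩ BD ∥ CF]
   → F = (563/87, -1/87)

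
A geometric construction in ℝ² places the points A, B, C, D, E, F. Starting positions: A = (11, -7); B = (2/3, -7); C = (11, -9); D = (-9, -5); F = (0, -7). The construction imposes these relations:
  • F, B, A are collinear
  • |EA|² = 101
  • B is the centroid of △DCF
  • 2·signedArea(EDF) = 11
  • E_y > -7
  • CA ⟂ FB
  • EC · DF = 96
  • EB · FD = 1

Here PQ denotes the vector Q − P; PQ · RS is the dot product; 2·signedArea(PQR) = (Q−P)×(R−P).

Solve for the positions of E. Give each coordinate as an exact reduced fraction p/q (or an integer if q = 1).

E = (1, -6)

1. E_x = 1  [EC · DF = 96 ∩ 2·signedArea(EDF) = 11]
2. E_y = -6  [EC · DF = 96 ∩ 2·signedArea(EDF) = 11]
   → E = (1, -6)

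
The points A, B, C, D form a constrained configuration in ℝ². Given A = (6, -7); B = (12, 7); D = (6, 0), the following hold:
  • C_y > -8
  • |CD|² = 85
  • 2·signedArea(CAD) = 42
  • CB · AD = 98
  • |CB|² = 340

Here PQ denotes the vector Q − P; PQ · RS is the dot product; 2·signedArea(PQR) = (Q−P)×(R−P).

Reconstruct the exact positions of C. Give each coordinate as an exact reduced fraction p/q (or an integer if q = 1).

C = (0, -7)

1. C_x = 0  [CB · AD = 98 ∩ 2·signedArea(CAD) = 42]
2. C_y = -7  [CB · AD = 98 ∩ 2·signedArea(CAD) = 42]
   → C = (0, -7)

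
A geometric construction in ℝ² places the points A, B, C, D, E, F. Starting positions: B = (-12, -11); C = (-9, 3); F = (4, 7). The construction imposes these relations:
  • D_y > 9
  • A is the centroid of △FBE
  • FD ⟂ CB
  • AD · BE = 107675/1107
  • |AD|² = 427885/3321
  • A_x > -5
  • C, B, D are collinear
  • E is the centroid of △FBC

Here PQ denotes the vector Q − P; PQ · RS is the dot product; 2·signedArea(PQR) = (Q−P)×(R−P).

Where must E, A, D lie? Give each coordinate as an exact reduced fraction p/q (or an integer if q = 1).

A = (-41/9, -13/9)
D = (-312/41, 389/41)
E = (-17/3, -1/3)

1. E_x = -17/3  [E is the centroid of △FBC]
2. E_y = -1/3  [E is the centroid of △FBC]
   → E = (-17/3, -1/3)
3. A_x = -41/9  [A is the centroid of △FBE]
4. A_y = -13/9  [A is the centroid of △FBE]
   → A = (-41/9, -13/9)
5. D_x = -312/41  [C, B, D are collinear ∩ FD ⟂ CB]
6. D_y = 389/41  [C, B, D are collinear ∩ FD ⟂ CB]
   → D = (-312/41, 389/41)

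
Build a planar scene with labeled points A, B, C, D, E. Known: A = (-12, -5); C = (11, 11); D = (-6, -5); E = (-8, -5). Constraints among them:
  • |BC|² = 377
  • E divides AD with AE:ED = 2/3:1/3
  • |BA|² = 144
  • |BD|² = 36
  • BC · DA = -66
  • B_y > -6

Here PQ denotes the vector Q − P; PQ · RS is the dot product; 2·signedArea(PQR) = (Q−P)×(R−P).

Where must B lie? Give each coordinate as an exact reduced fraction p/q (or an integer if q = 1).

B = (0, -5)

1. B_x = 0  [BC · DA = -66]
2. B_y = -5  [|BD|² = 36]
   → B = (0, -5)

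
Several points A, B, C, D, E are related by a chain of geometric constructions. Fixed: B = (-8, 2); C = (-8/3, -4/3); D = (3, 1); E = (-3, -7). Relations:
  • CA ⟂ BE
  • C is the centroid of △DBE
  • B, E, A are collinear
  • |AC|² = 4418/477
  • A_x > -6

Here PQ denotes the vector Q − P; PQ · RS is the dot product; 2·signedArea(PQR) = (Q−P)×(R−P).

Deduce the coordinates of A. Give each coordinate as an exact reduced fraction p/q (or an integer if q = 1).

1. A_x = -847/159  [B, E, A are collinear ∩ CA ⟂ BE]
2. A_y = -149/53  [B, E, A are collinear ∩ CA ⟂ BE]
   → A = (-847/159, -149/53)

A = (-847/159, -149/53)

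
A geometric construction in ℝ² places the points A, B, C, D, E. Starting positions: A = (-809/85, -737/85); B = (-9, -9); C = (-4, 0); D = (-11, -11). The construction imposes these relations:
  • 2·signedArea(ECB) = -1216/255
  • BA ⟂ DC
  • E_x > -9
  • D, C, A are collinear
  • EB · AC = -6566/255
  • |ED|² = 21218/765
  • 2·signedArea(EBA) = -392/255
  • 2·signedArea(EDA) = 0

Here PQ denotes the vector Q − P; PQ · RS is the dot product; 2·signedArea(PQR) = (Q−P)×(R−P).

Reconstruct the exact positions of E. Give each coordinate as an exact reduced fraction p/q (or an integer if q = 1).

E = (-2084/255, -1672/255)

1. E_x = -2084/255  [2·signedArea(EDA) = 0 ∩ EB · AC = -6566/255]
2. E_y = -1672/255  [2·signedArea(EDA) = 0 ∩ EB · AC = -6566/255]
   → E = (-2084/255, -1672/255)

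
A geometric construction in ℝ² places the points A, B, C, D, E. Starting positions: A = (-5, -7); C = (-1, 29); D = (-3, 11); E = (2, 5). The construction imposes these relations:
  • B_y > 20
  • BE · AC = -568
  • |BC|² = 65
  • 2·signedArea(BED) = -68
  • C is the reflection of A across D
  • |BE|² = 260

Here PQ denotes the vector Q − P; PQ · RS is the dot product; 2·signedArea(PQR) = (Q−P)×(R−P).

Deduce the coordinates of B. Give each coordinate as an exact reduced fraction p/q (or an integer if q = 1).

1. B_x = 0  [2·signedArea(BED) = -68 ∩ BE · AC = -568]
2. B_y = 21  [2·signedArea(BED) = -68 ∩ BE · AC = -568]
   → B = (0, 21)

B = (0, 21)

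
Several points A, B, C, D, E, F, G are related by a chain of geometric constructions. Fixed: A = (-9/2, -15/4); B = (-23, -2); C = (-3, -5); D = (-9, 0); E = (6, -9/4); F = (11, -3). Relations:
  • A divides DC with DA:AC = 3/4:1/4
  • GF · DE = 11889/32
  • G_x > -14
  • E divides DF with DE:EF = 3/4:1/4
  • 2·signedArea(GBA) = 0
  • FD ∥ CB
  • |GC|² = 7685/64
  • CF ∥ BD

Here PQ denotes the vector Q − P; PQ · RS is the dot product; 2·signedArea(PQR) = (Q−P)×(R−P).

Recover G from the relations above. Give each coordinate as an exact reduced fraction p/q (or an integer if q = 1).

1. G_x = -55/4  [2·signedArea(GBA) = 0 ∩ GF · DE = 11889/32]
2. G_y = -23/8  [2·signedArea(GBA) = 0 ∩ GF · DE = 11889/32]
   → G = (-55/4, -23/8)

G = (-55/4, -23/8)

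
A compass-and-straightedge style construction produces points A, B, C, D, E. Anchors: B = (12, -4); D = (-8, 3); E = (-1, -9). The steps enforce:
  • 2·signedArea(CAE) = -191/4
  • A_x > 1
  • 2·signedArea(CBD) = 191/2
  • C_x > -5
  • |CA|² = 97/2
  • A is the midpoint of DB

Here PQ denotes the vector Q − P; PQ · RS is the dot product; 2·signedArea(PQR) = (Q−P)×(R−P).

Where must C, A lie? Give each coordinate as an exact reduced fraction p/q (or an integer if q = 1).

1. A_x = 2  [A is the midpoint of DB]
2. A_y = -1/2  [A is the midpoint of DB]
   → A = (2, -1/2)
3. C_x = -9/2  [2·signedArea(CBD) = 191/2 ∩ 2·signedArea(CAE) = -191/4]
4. C_y = -3  [2·signedArea(CBD) = 191/2 ∩ 2·signedArea(CAE) = -191/4]
   → C = (-9/2, -3)

A = (2, -1/2)
C = (-9/2, -3)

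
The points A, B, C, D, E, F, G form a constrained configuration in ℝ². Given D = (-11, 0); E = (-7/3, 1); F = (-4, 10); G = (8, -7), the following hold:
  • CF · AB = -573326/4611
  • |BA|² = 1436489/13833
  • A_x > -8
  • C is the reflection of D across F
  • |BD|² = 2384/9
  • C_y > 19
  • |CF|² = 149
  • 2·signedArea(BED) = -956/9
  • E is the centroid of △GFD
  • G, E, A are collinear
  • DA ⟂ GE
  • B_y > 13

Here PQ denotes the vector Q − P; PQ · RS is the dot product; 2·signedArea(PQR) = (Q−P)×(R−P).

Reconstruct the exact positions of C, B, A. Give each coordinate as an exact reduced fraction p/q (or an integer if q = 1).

A = (-11171/1537, 7409/1537)
B = (-5/3, 40/3)
C = (3, 20)

1. C_x = 3  [C is the reflection of D across F]
2. C_y = 20  [C is the reflection of D across F]
   → C = (3, 20)
3. B_x = -5/3  [line 1·x + -26/3·y + 1055/9 = 0 ∩ |BD|² = 2384/9]
4. B_y = 40/3  [line 1·x + -26/3·y + 1055/9 = 0 ∩ |BD|² = 2384/9]
   → B = (-5/3, 40/3)
5. A_x = -11171/1537  [G, E, A are collinear ∩ DA ⟂ GE]
6. A_y = 7409/1537  [G, E, A are collinear ∩ DA ⟂ GE]
   → A = (-11171/1537, 7409/1537)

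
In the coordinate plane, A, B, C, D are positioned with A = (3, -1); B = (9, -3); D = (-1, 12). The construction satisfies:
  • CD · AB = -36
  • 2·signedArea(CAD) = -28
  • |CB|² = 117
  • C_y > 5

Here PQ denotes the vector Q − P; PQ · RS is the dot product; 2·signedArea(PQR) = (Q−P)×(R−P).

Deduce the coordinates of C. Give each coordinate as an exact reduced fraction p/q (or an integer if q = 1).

C = (3, 6)

1. C_x = 3  [CD · AB = -36 ∩ 2·signedArea(CAD) = -28]
2. C_y = 6  [CD · AB = -36 ∩ 2·signedArea(CAD) = -28]
   → C = (3, 6)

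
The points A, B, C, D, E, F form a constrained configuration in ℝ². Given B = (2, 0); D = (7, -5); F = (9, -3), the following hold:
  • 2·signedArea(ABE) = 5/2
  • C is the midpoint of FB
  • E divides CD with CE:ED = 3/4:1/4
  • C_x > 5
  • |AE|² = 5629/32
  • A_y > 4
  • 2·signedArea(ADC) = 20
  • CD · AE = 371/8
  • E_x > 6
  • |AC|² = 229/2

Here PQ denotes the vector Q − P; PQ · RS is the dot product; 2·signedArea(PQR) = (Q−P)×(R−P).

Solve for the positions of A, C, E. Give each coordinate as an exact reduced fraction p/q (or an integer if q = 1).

A = (-3, 5)
C = (11/2, -3/2)
E = (53/8, -33/8)

1. C_x = 11/2  [C is the midpoint of FB]
2. C_y = -3/2  [C is the midpoint of FB]
   → C = (11/2, -3/2)
3. E_x = 53/8  [E divides CD with CE:ED = 3/4:1/4]
4. E_y = -33/8  [E divides CD with CE:ED = 3/4:1/4]
   → E = (53/8, -33/8)
5. A_x = -3  [2·signedArea(ADC) = 20 ∩ CD · AE = 371/8]
6. A_y = 5  [2·signedArea(ADC) = 20 ∩ CD · AE = 371/8]
   → A = (-3, 5)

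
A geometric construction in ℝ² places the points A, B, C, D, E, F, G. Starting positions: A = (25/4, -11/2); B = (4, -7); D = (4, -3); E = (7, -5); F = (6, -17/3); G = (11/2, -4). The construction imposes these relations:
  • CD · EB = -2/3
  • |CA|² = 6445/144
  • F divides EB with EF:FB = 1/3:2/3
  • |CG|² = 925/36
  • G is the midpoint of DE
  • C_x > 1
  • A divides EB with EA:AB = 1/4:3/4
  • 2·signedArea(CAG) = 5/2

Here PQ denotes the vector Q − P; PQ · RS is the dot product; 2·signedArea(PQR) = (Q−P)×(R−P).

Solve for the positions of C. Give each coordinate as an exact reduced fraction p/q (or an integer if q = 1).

1. C_x = 2  [2·signedArea(CAG) = 5/2 ∩ CD · EB = -2/3]
2. C_y = -1/3  [2·signedArea(CAG) = 5/2 ∩ CD · EB = -2/3]
   → C = (2, -1/3)

C = (2, -1/3)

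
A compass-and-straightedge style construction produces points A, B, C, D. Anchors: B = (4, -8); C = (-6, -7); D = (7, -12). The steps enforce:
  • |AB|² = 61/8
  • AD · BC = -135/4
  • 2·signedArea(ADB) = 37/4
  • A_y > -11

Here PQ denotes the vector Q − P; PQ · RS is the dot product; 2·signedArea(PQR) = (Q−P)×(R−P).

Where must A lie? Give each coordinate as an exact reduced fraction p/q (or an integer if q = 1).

1. A_x = 15/4  [2·signedArea(ADB) = 37/4 ∩ AD · BC = -135/4]
2. A_y = -43/4  [2·signedArea(ADB) = 37/4 ∩ AD · BC = -135/4]
   → A = (15/4, -43/4)

A = (15/4, -43/4)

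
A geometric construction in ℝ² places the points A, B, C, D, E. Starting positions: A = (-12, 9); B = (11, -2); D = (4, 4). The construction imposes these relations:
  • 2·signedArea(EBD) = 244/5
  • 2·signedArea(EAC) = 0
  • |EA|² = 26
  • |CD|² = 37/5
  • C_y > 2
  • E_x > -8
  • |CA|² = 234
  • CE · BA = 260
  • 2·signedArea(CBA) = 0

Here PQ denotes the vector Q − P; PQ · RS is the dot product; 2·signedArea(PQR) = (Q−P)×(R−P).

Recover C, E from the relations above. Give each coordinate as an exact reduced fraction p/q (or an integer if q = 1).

C = (9/5, 12/5)
E = (-37/5, 34/5)

1. C_x = 9/5  [line -11·x + -23·y + 75 = 0 ∩ |CD|² = 37/5]
2. C_y = 12/5  [line -11·x + -23·y + 75 = 0 ∩ |CD|² = 37/5]
   → C = (9/5, 12/5)
3. E_x = -37/5  [2·signedArea(EAC) = 0 ∩ 2·signedArea(EBD) = 244/5]
4. E_y = 34/5  [2·signedArea(EAC) = 0 ∩ 2·signedArea(EBD) = 244/5]
   → E = (-37/5, 34/5)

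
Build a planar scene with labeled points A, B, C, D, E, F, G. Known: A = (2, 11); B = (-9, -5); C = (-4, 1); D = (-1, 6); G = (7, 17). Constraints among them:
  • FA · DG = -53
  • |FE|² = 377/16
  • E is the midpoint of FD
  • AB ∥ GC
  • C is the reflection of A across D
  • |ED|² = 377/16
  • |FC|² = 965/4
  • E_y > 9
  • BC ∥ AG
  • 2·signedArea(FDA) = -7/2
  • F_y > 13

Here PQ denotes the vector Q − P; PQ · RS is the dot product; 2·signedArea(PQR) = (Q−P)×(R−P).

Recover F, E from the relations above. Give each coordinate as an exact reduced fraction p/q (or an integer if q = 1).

E = (7/4, 10)
F = (9/2, 14)

1. F_x = 9/2  [2·signedArea(FDA) = -7/2 ∩ FA · DG = -53]
2. F_y = 14  [2·signedArea(FDA) = -7/2 ∩ FA · DG = -53]
   → F = (9/2, 14)
3. E_x = 7/4  [E is the midpoint of FD]
4. E_y = 10  [E is the midpoint of FD]
   → E = (7/4, 10)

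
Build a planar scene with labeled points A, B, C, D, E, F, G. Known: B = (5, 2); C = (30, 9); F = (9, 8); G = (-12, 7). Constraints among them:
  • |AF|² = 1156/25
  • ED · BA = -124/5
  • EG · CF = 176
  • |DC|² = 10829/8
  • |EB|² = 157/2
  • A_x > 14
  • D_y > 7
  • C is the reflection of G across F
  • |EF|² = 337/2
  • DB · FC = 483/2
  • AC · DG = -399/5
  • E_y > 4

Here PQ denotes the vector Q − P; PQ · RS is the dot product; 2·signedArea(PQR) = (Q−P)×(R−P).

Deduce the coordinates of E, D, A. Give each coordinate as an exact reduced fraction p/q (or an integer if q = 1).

A = (15, 24/5)
D = (-27/4, 29/4)
E = (-7/2, 9/2)

1. E_x = -7/2  [line 21·x + 1·y + 69 = 0 ∩ |EB|² = 157/2]
2. E_y = 9/2  [line 21·x + 1·y + 69 = 0 ∩ |EB|² = 157/2]
   → E = (-7/2, 9/2)
3. D_x = -27/4  [line -21·x + -1·y + -269/2 = 0 ∩ |DC|² = 10829/8]
4. D_y = 29/4  [line -21·x + -1·y + -269/2 = 0 ∩ |DC|² = 10829/8]
   → D = (-27/4, 29/4)
5. A_x = 15  [ED · BA = -124/5 ∩ AC · DG = -399/5]
6. A_y = 24/5  [ED · BA = -124/5 ∩ AC · DG = -399/5]
   → A = (15, 24/5)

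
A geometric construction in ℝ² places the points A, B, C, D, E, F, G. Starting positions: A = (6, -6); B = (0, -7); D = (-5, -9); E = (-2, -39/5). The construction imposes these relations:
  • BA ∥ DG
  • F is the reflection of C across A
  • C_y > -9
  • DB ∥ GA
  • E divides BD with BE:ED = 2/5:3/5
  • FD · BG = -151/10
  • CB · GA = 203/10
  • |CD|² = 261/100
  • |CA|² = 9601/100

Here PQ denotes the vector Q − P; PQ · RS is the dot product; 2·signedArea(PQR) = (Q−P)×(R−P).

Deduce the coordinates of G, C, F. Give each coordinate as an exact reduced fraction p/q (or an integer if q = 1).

1. G_x = 1  [DB ∥ GA ∩ BA ∥ DG]
2. G_y = -8  [DB ∥ GA ∩ BA ∥ DG]
   → G = (1, -8)
3. C_x = -7/2  [line -5·x + -2·y + -343/10 = 0 ∩ |CA|² = 9601/100]
4. C_y = -42/5  [line -5·x + -2·y + -343/10 = 0 ∩ |CA|² = 9601/100]
   → C = (-7/2, -42/5)
5. F_x = 31/2  [F is the reflection of C across A]
6. F_y = -18/5  [F is the reflection of C across A]
   → F = (31/2, -18/5)

C = (-7/2, -42/5)
F = (31/2, -18/5)
G = (1, -8)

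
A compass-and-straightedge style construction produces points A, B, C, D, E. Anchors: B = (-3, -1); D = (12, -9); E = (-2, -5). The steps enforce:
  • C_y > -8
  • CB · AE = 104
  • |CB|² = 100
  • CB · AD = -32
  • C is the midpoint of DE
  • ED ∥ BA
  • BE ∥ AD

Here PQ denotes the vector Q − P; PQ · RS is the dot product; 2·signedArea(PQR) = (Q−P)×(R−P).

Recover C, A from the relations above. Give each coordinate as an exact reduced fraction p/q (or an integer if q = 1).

1. C_x = 5  [C is the midpoint of DE]
2. C_y = -7  [C is the midpoint of DE]
   → C = (5, -7)
3. A_x = 11  [BE ∥ AD ∩ ED ∥ BA]
4. A_y = -5  [BE ∥ AD ∩ ED ∥ BA]
   → A = (11, -5)

A = (11, -5)
C = (5, -7)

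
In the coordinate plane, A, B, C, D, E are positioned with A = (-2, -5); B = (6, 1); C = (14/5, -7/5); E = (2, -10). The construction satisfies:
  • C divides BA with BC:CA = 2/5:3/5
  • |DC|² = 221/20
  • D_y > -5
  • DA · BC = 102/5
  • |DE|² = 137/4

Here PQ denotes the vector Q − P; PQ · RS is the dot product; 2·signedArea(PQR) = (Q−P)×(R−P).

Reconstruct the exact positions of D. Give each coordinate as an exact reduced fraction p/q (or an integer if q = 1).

D = (4, -9/2)

1. D_x = 4  [line 16/5·x + 12/5·y + -2 = 0 ∩ |DE|² = 137/4]
2. D_y = -9/2  [line 16/5·x + 12/5·y + -2 = 0 ∩ |DE|² = 137/4]
   → D = (4, -9/2)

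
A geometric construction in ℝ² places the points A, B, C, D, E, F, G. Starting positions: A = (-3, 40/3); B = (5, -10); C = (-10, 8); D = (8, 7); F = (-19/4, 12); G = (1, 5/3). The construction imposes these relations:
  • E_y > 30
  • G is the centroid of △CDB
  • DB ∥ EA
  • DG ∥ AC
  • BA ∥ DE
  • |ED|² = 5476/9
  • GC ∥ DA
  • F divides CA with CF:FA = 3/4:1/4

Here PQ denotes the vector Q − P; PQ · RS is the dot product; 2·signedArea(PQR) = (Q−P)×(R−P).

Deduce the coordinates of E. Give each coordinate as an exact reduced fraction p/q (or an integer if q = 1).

E = (0, 91/3)

1. E_x = 0  [DB ∥ EA ∩ BA ∥ DE]
2. E_y = 91/3  [DB ∥ EA ∩ BA ∥ DE]
   → E = (0, 91/3)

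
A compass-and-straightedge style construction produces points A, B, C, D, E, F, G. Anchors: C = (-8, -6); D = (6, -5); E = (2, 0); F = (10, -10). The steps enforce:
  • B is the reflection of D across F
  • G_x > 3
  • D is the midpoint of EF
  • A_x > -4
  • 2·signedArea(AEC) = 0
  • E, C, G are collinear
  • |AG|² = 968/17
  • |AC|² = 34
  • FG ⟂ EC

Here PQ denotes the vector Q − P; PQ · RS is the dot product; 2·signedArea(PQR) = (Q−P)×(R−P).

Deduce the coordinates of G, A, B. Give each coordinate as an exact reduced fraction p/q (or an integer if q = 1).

1. G_x = 59/17  [E, C, G are collinear ∩ FG ⟂ EC]
2. G_y = 15/17  [E, C, G are collinear ∩ FG ⟂ EC]
   → G = (59/17, 15/17)
3. A_x = -3  [line 6·x + -10·y + -12 = 0 ∩ |AC|² = 34]
4. A_y = -3  [line 6·x + -10·y + -12 = 0 ∩ |AC|² = 34]
   → A = (-3, -3)
5. B_x = 14  [B is the reflection of D across F]
6. B_y = -15  [B is the reflection of D across F]
   → B = (14, -15)

A = (-3, -3)
B = (14, -15)
G = (59/17, 15/17)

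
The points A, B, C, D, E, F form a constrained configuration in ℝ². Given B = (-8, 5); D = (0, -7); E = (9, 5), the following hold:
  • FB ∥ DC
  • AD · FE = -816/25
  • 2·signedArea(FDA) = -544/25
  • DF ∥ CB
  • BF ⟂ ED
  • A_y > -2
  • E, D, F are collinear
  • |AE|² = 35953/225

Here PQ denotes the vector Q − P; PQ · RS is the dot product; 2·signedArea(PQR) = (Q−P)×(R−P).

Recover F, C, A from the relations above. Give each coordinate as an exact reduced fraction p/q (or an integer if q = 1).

1. F_x = 72/25  [E, D, F are collinear ∩ BF ⟂ ED]
2. F_y = -79/25  [E, D, F are collinear ∩ BF ⟂ ED]
   → F = (72/25, -79/25)
3. C_x = -272/25  [DF ∥ CB ∩ FB ∥ DC]
4. C_y = 29/25  [DF ∥ CB ∩ FB ∥ DC]
   → C = (-272/25, 29/25)
5. A_x = -128/75  [AD · FE = -816/25 ∩ 2·signedArea(FDA) = -544/25]
6. A_y = -43/25  [AD · FE = -816/25 ∩ 2·signedArea(FDA) = -544/25]
   → A = (-128/75, -43/25)

A = (-128/75, -43/25)
C = (-272/25, 29/25)
F = (72/25, -79/25)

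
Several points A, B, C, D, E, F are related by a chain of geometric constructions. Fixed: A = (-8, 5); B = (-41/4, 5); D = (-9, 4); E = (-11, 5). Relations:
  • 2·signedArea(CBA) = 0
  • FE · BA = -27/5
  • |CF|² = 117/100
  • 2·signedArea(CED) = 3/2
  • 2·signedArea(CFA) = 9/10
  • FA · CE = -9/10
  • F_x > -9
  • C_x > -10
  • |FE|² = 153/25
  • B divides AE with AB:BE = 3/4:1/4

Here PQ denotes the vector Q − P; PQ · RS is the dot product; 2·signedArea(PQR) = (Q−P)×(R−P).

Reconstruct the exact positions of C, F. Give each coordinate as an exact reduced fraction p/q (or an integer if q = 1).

C = (-19/2, 5)
F = (-43/5, 22/5)

1. C_x = -19/2  [2·signedArea(CBA) = 0 ∩ 2·signedArea(CED) = 3/2]
2. C_y = 5  [2·signedArea(CBA) = 0 ∩ 2·signedArea(CED) = 3/2]
   → C = (-19/2, 5)
3. F_x = -43/5  [FE · BA = -27/5 ∩ 2·signedArea(CFA) = 9/10]
4. F_y = 22/5  [FE · BA = -27/5 ∩ 2·signedArea(CFA) = 9/10]
   → F = (-43/5, 22/5)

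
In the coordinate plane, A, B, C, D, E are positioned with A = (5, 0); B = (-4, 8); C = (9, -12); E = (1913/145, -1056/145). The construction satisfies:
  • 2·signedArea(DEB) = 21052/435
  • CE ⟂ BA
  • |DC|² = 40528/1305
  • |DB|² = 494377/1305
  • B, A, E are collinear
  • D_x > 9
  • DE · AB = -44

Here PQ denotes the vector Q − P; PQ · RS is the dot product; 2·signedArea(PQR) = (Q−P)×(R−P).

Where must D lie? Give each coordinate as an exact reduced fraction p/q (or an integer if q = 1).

D = (3943/435, -932/145)

1. D_x = 3943/435  [DE · AB = -44 ∩ 2·signedArea(DEB) = 21052/435]
2. D_y = -932/145  [DE · AB = -44 ∩ 2·signedArea(DEB) = 21052/435]
   → D = (3943/435, -932/145)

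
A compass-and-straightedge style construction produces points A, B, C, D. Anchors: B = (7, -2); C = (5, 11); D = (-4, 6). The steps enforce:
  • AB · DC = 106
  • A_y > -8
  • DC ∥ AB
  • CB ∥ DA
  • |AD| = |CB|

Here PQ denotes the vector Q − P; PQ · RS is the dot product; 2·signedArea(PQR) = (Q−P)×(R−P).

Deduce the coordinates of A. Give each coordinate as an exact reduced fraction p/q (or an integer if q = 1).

1. A_x = -2  [DC ∥ AB ∩ CB ∥ DA]
2. A_y = -7  [DC ∥ AB ∩ CB ∥ DA]
   → A = (-2, -7)

A = (-2, -7)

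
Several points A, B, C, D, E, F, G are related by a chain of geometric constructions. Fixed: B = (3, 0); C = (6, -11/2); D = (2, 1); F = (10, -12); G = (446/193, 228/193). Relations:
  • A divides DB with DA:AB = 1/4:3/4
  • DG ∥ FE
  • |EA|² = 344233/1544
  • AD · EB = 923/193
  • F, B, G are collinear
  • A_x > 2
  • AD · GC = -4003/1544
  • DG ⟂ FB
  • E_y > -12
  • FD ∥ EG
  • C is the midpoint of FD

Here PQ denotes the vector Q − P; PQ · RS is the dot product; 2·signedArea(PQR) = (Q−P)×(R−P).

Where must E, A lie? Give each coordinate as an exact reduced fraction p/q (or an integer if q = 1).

1. E_x = 1990/193  [FD ∥ EG ∩ DG ∥ FE]
2. E_y = -2281/193  [FD ∥ EG ∩ DG ∥ FE]
   → E = (1990/193, -2281/193)
3. A_x = 9/4  [A divides DB with DA:AB = 1/4:3/4]
4. A_y = 3/4  [A divides DB with DA:AB = 1/4:3/4]
   → A = (9/4, 3/4)

A = (9/4, 3/4)
E = (1990/193, -2281/193)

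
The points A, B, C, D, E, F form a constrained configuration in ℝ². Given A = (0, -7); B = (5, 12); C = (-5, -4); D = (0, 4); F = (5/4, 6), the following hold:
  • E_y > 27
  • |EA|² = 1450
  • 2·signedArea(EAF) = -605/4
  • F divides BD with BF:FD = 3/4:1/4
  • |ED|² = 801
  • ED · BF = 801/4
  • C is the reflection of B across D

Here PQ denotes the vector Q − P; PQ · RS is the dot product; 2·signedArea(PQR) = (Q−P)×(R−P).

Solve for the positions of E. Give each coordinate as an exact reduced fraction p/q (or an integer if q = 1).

1. E_x = 15  [ED · BF = 801/4 ∩ 2·signedArea(EAF) = -605/4]
2. E_y = 28  [ED · BF = 801/4 ∩ 2·signedArea(EAF) = -605/4]
   → E = (15, 28)

E = (15, 28)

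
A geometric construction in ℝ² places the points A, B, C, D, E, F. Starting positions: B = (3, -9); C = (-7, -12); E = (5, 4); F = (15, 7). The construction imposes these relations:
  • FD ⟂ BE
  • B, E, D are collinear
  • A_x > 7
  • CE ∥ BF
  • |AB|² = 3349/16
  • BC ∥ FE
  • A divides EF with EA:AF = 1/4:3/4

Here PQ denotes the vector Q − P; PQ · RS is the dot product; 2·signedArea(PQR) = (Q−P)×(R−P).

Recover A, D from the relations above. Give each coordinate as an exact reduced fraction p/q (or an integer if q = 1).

A = (15/2, 19/4)
D = (983/173, 1459/173)

1. A_x = 15/2  [A divides EF with EA:AF = 1/4:3/4]
2. A_y = 19/4  [A divides EF with EA:AF = 1/4:3/4]
   → A = (15/2, 19/4)
3. D_x = 983/173  [B, E, D are collinear ∩ FD ⟂ BE]
4. D_y = 1459/173  [B, E, D are collinear ∩ FD ⟂ BE]
   → D = (983/173, 1459/173)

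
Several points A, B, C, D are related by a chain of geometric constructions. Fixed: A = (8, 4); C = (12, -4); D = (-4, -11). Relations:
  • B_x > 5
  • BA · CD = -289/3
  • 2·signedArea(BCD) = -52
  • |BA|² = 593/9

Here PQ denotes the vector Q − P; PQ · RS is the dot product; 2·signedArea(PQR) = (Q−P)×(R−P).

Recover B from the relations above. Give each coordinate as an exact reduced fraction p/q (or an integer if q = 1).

1. B_x = 16/3  [2·signedArea(BCD) = -52 ∩ BA · CD = -289/3]
2. B_y = -11/3  [2·signedArea(BCD) = -52 ∩ BA · CD = -289/3]
   → B = (16/3, -11/3)

B = (16/3, -11/3)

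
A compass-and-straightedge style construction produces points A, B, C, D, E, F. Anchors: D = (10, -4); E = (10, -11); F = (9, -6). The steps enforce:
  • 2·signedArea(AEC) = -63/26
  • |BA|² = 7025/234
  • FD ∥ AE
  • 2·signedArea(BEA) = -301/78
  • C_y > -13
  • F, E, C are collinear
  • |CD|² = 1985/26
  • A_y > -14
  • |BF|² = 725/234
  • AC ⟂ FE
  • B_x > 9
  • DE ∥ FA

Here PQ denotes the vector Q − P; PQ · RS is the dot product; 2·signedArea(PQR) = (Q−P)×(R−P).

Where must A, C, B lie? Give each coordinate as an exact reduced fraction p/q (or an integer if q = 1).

1. A_x = 9  [FD ∥ AE ∩ DE ∥ FA]
2. A_y = -13  [FD ∥ AE ∩ DE ∥ FA]
   → A = (9, -13)
3. C_x = 269/26  [F, E, C are collinear ∩ AC ⟂ FE]
4. C_y = -331/26  [F, E, C are collinear ∩ AC ⟂ FE]
   → C = (269/26, -331/26)
5. B_x = 763/78  [line 2·x + -1·y + -2117/78 = 0 ∩ |BA|² = 7025/234]
6. B_y = -197/26  [line 2·x + -1·y + -2117/78 = 0 ∩ |BA|² = 7025/234]
   → B = (763/78, -197/26)

A = (9, -13)
B = (763/78, -197/26)
C = (269/26, -331/26)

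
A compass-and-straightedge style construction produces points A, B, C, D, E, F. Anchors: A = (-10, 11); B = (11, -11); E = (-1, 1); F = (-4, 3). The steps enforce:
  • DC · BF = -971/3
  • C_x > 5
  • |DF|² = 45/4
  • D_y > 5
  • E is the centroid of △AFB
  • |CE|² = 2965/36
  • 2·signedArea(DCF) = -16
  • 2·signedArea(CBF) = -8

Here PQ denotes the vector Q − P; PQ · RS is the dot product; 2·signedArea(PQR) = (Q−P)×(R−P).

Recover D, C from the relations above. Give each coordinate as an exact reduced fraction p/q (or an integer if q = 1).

1. C_x = 11/2  [line -14·x + -15·y + -3 = 0 ∩ |CE|² = 2965/36]
2. C_y = -16/3  [line -14·x + -15·y + -3 = 0 ∩ |CE|² = 2965/36]
   → C = (11/2, -16/3)
3. D_x = -11/2  [DC · BF = -971/3 ∩ 2·signedArea(DCF) = -16]
4. D_y = 6  [DC · BF = -971/3 ∩ 2·signedArea(DCF) = -16]
   → D = (-11/2, 6)

C = (11/2, -16/3)
D = (-11/2, 6)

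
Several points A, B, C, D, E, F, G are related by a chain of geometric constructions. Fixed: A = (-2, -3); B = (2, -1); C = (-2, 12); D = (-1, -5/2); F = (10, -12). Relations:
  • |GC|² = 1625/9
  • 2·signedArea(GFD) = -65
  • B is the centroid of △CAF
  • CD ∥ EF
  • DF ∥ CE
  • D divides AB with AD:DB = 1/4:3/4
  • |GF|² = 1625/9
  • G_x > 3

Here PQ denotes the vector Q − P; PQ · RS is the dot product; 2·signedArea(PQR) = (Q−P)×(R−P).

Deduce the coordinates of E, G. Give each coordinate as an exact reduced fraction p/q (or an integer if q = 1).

E = (9, 5/2)
G = (10/3, -1/3)

1. E_x = 9  [CD ∥ EF ∩ DF ∥ CE]
2. E_y = 5/2  [CD ∥ EF ∩ DF ∥ CE]
   → E = (9, 5/2)
3. G_x = 10/3  [line -19/2·x + -11·y + 28 = 0 ∩ |GC|² = 1625/9]
4. G_y = -1/3  [line -19/2·x + -11·y + 28 = 0 ∩ |GC|² = 1625/9]
   → G = (10/3, -1/3)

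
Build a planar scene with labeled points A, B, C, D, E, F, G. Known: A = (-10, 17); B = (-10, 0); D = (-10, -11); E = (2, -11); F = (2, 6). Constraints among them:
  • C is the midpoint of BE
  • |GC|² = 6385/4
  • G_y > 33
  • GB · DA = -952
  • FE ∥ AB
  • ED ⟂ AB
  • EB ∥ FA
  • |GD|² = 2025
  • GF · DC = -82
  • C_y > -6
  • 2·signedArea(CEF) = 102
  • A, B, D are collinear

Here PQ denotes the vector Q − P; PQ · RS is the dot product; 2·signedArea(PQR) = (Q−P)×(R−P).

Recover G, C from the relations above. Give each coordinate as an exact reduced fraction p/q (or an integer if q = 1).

C = (-4, -11/2)
G = (-10, 34)

1. G_y = 34  [GB · DA = -952]
2. G_x = -10  [|GD|² = 2025]
   → G = (-10, 34)
3. C_x = -4  [GF · DC = -82 ∩ C is the midpoint of BE]
4. C_y = -11/2  [GF · DC = -82 ∩ C is the midpoint of BE]
   → C = (-4, -11/2)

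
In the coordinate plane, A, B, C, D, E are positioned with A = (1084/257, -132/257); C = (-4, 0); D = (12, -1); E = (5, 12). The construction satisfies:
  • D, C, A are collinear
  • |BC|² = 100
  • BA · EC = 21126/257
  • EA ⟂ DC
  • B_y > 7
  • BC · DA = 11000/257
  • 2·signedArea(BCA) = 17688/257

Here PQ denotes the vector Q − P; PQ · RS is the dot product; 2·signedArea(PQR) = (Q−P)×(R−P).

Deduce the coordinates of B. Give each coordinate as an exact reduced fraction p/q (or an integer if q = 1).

B = (2, 8)

1. B_x = 2  [BC · DA = 11000/257 ∩ BA · EC = 21126/257]
2. B_y = 8  [BC · DA = 11000/257 ∩ BA · EC = 21126/257]
   → B = (2, 8)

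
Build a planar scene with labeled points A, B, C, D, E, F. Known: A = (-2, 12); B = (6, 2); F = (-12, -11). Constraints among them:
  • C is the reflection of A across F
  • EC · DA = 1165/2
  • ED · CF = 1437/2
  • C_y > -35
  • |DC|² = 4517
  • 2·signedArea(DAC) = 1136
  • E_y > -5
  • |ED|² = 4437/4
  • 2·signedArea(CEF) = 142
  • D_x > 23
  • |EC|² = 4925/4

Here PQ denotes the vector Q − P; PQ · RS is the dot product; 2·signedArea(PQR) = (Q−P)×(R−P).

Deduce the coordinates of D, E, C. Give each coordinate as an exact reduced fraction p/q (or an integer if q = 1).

C = (-22, -34)
D = (24, 15)
E = (-3, -9/2)

1. C_x = -22  [C is the reflection of A across F]
2. C_y = -34  [C is the reflection of A across F]
   → C = (-22, -34)
3. D_x = 24  [line 46·x + -20·y + -804 = 0 ∩ |DC|² = 4517]
4. D_y = 15  [line 46·x + -20·y + -804 = 0 ∩ |DC|² = 4517]
   → D = (24, 15)
5. E_x = -3  [EC · DA = 1165/2 ∩ ED · CF = 1437/2]
6. E_y = -9/2  [EC · DA = 1165/2 ∩ ED · CF = 1437/2]
   → E = (-3, -9/2)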